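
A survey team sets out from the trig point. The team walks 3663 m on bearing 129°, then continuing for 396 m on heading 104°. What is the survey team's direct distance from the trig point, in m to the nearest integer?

Leg 1 (129°, 3663 m): east 3663 sin 129° = 2846.69, north 3663 cos 129° = -2305.20
Leg 2 (104°, 396 m): east 396 sin 104° = 384.24, north 396 cos 104° = -95.80
Net: 3230.92 east, -2401.00 north. Distance = √((3230.92)² + (-2401.00)²) = 4025.378 m.

4025 m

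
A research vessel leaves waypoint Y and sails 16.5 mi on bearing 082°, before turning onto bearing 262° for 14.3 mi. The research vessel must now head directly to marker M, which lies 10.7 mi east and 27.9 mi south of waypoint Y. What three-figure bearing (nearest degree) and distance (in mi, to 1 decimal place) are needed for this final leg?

163°, 29.5 mi

Leg 1 (082°, 16.5 mi): east 16.5 sin 82° = 16.34, north 16.5 cos 82° = 2.30
Leg 2 (262°, 14.3 mi): east 14.3 sin 262° = -14.16, north 14.3 cos 262° = -1.99
Current position: (2.18, 0.31). Target: (10.7, -27.9). Remaining: Δeast = 8.52, Δnorth = -28.21.
Bearing = atan2(8.52, -28.21) mod 360° = 163.19°; distance = √((8.52)² + (-28.21)²) = 29.465 mi.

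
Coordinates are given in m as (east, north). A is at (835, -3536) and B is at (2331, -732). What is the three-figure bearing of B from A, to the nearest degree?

Δeast = 2331 − 835 = 1496.00; Δnorth = -732 − -3536 = 2804.00.
Bearing = atan2(Δeast, Δnorth) mod 360° = 28.08° ≈ 028°.

028°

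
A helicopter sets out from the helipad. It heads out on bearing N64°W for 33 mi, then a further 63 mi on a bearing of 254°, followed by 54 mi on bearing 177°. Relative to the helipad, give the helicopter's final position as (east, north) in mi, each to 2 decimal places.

Leg 1 (N64°W, 33 mi): east 33 sin 296° = -29.66, north 33 cos 296° = 14.47
Leg 2 (254°, 63 mi): east 63 sin 254° = -60.56, north 63 cos 254° = -17.37
Leg 3 (177°, 54 mi): east 54 sin 177° = 2.83, north 54 cos 177° = -53.93
Summing: -87.39 mi east, -56.82 mi north → (-87.39, -56.82).

(-87.39, -56.82)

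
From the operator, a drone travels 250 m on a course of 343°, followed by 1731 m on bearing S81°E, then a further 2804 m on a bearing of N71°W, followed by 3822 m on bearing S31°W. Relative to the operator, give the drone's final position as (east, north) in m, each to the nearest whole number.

Leg 1 (343°, 250 m): east 250 sin 343° = -73.09, north 250 cos 343° = 239.08
Leg 2 (S81°E, 1731 m): east 1731 sin 99° = 1709.69, north 1731 cos 99° = -270.79
Leg 3 (N71°W, 2804 m): east 2804 sin 289° = -2651.23, north 2804 cos 289° = 912.89
Leg 4 (S31°W, 3822 m): east 3822 sin 211° = -1968.48, north 3822 cos 211° = -3276.09
Summing: -2983.11 m east, -2394.91 m north → (-2983, -2395).

(-2983, -2395)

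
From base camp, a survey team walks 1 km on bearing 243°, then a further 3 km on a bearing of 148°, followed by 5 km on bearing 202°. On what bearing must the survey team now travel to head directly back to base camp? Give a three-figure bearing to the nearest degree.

009°

Leg 1 (243°, 1 km): east 1 sin 243° = -0.89, north 1 cos 243° = -0.45
Leg 2 (148°, 3 km): east 3 sin 148° = 1.59, north 3 cos 148° = -2.54
Leg 3 (202°, 5 km): east 5 sin 202° = -1.87, north 5 cos 202° = -4.64
Net displacement: -1.17 east, -7.63 north. Direction back to start is (1.17, 7.63): bearing = atan2(1.17, 7.63) mod 360° = 8.74° ≈ 009°.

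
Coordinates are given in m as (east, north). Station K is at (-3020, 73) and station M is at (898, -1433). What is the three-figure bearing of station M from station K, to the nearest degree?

Δeast = 898 − -3020 = 3918.00; Δnorth = -1433 − 73 = -1506.00.
Bearing = atan2(Δeast, Δnorth) mod 360° = 111.03° ≈ 111°.

111°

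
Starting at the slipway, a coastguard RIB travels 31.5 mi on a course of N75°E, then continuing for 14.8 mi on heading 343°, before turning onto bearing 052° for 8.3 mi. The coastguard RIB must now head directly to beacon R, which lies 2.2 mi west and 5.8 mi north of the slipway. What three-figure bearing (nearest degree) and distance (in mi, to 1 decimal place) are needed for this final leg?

Leg 1 (N75°E, 31.5 mi): east 31.5 sin 75° = 30.43, north 31.5 cos 75° = 8.15
Leg 2 (343°, 14.8 mi): east 14.8 sin 343° = -4.33, north 14.8 cos 343° = 14.15
Leg 3 (052°, 8.3 mi): east 8.3 sin 52° = 6.54, north 8.3 cos 52° = 5.11
Current position: (32.64, 27.42). Target: (-2.2, 5.8). Remaining: Δeast = -34.84, Δnorth = -21.62.
Bearing = atan2(-34.84, -21.62) mod 360° = 238.18°; distance = √((-34.84)² + (-21.62)²) = 41.001 mi.

238°, 41.0 mi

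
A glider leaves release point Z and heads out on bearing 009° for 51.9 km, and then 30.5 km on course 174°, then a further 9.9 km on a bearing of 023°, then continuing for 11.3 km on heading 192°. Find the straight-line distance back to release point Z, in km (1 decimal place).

22.9 km

Leg 1 (009°, 51.9 km): east 51.9 sin 9° = 8.12, north 51.9 cos 9° = 51.26
Leg 2 (174°, 30.5 km): east 30.5 sin 174° = 3.19, north 30.5 cos 174° = -30.33
Leg 3 (023°, 9.9 km): east 9.9 sin 23° = 3.87, north 9.9 cos 23° = 9.11
Leg 4 (192°, 11.3 km): east 11.3 sin 192° = -2.35, north 11.3 cos 192° = -11.05
Net: 12.83 east, 18.99 north. Distance = √((12.83)² + (18.99)²) = 22.914 km.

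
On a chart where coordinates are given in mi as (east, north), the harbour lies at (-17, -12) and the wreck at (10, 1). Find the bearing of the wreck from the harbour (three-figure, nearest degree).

Δeast = 10 − -17 = 27.00; Δnorth = 1 − -12 = 13.00.
Bearing = atan2(Δeast, Δnorth) mod 360° = 64.29° ≈ 064°.

064°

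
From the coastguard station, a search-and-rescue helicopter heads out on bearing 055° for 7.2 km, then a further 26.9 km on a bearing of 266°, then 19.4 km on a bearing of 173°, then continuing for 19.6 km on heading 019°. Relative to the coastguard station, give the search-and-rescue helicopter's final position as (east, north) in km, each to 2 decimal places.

Leg 1 (055°, 7.2 km): east 7.2 sin 55° = 5.90, north 7.2 cos 55° = 4.13
Leg 2 (266°, 26.9 km): east 26.9 sin 266° = -26.83, north 26.9 cos 266° = -1.88
Leg 3 (173°, 19.4 km): east 19.4 sin 173° = 2.36, north 19.4 cos 173° = -19.26
Leg 4 (019°, 19.6 km): east 19.6 sin 19° = 6.38, north 19.6 cos 19° = 18.53
Summing: -12.19 km east, 1.53 km north → (-12.19, 1.53).

(-12.19, 1.53)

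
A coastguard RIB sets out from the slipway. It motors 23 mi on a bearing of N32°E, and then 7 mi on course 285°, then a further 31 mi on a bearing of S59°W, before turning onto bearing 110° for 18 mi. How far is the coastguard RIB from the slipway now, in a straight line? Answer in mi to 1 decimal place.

Leg 1 (N32°E, 23 mi): east 23 sin 32° = 12.19, north 23 cos 32° = 19.51
Leg 2 (285°, 7 mi): east 7 sin 285° = -6.76, north 7 cos 285° = 1.81
Leg 3 (S59°W, 31 mi): east 31 sin 239° = -26.57, north 31 cos 239° = -15.97
Leg 4 (110°, 18 mi): east 18 sin 110° = 16.91, north 18 cos 110° = -6.16
Net: -4.23 east, -0.81 north. Distance = √((-4.23)² + (-0.81)²) = 4.307 mi.

4.3 mi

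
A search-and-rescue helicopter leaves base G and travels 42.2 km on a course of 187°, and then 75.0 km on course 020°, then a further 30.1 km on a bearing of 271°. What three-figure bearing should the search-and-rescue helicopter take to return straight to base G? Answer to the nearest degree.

162°

Leg 1 (187°, 42.2 km): east 42.2 sin 187° = -5.14, north 42.2 cos 187° = -41.89
Leg 2 (020°, 75.0 km): east 75.0 sin 20° = 25.65, north 75.0 cos 20° = 70.48
Leg 3 (271°, 30.1 km): east 30.1 sin 271° = -30.10, north 30.1 cos 271° = 0.53
Net displacement: -9.59 east, 29.12 north. Direction back to start is (9.59, -29.12): bearing = atan2(9.59, -29.12) mod 360° = 161.78° ≈ 162°.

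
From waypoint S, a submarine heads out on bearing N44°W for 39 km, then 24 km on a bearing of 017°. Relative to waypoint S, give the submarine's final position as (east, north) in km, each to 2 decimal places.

Leg 1 (N44°W, 39 km): east 39 sin 316° = -27.09, north 39 cos 316° = 28.05
Leg 2 (017°, 24 km): east 24 sin 17° = 7.02, north 24 cos 17° = 22.95
Summing: -20.07 km east, 51.01 km north → (-20.07, 51.01).

(-20.07, 51.01)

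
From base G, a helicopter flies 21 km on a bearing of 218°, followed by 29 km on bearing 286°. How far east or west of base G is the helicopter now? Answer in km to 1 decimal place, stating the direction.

Leg 1 (218°, 21 km): east 21 sin 218° = -12.93, north 21 cos 218° = -16.55
Leg 2 (286°, 29 km): east 29 sin 286° = -27.88, north 29 cos 286° = 7.99
Net east component: -40.81 km.

40.8 km west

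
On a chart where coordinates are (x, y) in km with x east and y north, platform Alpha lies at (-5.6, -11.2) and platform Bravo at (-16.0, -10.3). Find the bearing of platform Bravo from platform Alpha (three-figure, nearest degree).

Δeast = -16.0 − -5.6 = -10.40; Δnorth = -10.3 − -11.2 = 0.90.
Bearing = atan2(Δeast, Δnorth) mod 360° = 274.95° ≈ 275°.

275°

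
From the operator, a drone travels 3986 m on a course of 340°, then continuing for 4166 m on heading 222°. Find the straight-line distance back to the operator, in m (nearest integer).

4201 m

Leg 1 (340°, 3986 m): east 3986 sin 340° = -1363.29, north 3986 cos 340° = 3745.61
Leg 2 (222°, 4166 m): east 4166 sin 222° = -2787.60, north 4166 cos 222° = -3095.94
Net: -4150.89 east, 649.67 north. Distance = √((-4150.89)² + (649.67)²) = 4201.424 m.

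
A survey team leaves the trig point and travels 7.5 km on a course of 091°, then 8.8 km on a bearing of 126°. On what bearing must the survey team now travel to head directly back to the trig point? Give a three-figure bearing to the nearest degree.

Leg 1 (091°, 7.5 km): east 7.5 sin 91° = 7.50, north 7.5 cos 91° = -0.13
Leg 2 (126°, 8.8 km): east 8.8 sin 126° = 7.12, north 8.8 cos 126° = -5.17
Net displacement: 14.62 east, -5.30 north. Direction back to start is (-14.62, 5.30): bearing = atan2(-14.62, 5.30) mod 360° = 289.94° ≈ 290°.

290°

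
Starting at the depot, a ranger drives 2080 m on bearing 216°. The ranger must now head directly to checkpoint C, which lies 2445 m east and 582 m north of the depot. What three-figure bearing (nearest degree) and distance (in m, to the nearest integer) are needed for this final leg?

058°, 4310 m

Leg 1 (216°, 2080 m): east 2080 sin 216° = -1222.59, north 2080 cos 216° = -1682.76
Current position: (-1222.59, -1682.76). Target: (2445, 582). Remaining: Δeast = 3667.59, Δnorth = 2264.76.
Bearing = atan2(3667.59, 2264.76) mod 360° = 58.30°; distance = √((3667.59)² + (2264.76)²) = 4310.494 m.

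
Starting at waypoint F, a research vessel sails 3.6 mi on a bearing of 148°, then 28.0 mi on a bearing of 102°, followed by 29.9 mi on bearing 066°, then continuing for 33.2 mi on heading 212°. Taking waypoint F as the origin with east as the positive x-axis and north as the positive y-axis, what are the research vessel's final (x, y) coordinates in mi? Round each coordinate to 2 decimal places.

(39.02, -24.87)

Leg 1 (148°, 3.6 mi): east 3.6 sin 148° = 1.91, north 3.6 cos 148° = -3.05
Leg 2 (102°, 28.0 mi): east 28.0 sin 102° = 27.39, north 28.0 cos 102° = -5.82
Leg 3 (066°, 29.9 mi): east 29.9 sin 66° = 27.32, north 29.9 cos 66° = 12.16
Leg 4 (212°, 33.2 mi): east 33.2 sin 212° = -17.59, north 33.2 cos 212° = -28.16
Summing: 39.02 mi east, -24.87 mi north → (39.02, -24.87).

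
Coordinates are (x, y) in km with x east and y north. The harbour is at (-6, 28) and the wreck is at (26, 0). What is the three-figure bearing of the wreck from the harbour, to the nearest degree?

Δeast = 26 − -6 = 32.00; Δnorth = 0 − 28 = -28.00.
Bearing = atan2(Δeast, Δnorth) mod 360° = 131.19° ≈ 131°.

131°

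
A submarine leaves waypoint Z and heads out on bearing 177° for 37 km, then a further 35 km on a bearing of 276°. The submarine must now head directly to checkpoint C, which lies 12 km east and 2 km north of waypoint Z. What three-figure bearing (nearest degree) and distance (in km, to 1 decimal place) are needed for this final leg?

052°, 57.1 km

Leg 1 (177°, 37 km): east 37 sin 177° = 1.94, north 37 cos 177° = -36.95
Leg 2 (276°, 35 km): east 35 sin 276° = -34.81, north 35 cos 276° = 3.66
Current position: (-32.87, -33.29). Target: (12, 2). Remaining: Δeast = 44.87, Δnorth = 35.29.
Bearing = atan2(44.87, 35.29) mod 360° = 51.82°; distance = √((44.87)² + (35.29)²) = 57.087 km.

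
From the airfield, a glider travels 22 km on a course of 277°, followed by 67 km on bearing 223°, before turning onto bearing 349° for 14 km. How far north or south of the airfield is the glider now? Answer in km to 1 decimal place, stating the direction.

Leg 1 (277°, 22 km): east 22 sin 277° = -21.84, north 22 cos 277° = 2.68
Leg 2 (223°, 67 km): east 67 sin 223° = -45.69, north 67 cos 223° = -49.00
Leg 3 (349°, 14 km): east 14 sin 349° = -2.67, north 14 cos 349° = 13.74
Net north component: -32.58 km.

32.6 km south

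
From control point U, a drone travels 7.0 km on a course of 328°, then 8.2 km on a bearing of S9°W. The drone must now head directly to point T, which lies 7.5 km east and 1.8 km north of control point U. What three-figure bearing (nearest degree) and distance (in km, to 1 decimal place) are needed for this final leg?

Leg 1 (328°, 7.0 km): east 7.0 sin 328° = -3.71, north 7.0 cos 328° = 5.94
Leg 2 (S9°W, 8.2 km): east 8.2 sin 189° = -1.28, north 8.2 cos 189° = -8.10
Current position: (-4.99, -2.16). Target: (7.5, 1.8). Remaining: Δeast = 12.49, Δnorth = 3.96.
Bearing = atan2(12.49, 3.96) mod 360° = 72.40°; distance = √((12.49)² + (3.96)²) = 13.106 km.

072°, 13.1 km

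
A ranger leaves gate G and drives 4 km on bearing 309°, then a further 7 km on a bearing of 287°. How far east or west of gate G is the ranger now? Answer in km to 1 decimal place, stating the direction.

9.8 km west

Leg 1 (309°, 4 km): east 4 sin 309° = -3.11, north 4 cos 309° = 2.52
Leg 2 (287°, 7 km): east 7 sin 287° = -6.69, north 7 cos 287° = 2.05
Net east component: -9.80 km.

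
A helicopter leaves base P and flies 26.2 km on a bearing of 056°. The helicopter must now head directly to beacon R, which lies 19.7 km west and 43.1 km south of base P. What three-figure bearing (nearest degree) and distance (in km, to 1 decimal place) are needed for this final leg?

216°, 71.1 km

Leg 1 (056°, 26.2 km): east 26.2 sin 56° = 21.72, north 26.2 cos 56° = 14.65
Current position: (21.72, 14.65). Target: (-19.7, -43.1). Remaining: Δeast = -41.42, Δnorth = -57.75.
Bearing = atan2(-41.42, -57.75) mod 360° = 215.65°; distance = √((-41.42)² + (-57.75)²) = 71.069 km.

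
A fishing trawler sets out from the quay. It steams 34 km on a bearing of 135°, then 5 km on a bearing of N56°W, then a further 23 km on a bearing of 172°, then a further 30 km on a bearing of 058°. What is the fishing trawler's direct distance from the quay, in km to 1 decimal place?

Leg 1 (135°, 34 km): east 34 sin 135° = 24.04, north 34 cos 135° = -24.04
Leg 2 (N56°W, 5 km): east 5 sin 304° = -4.15, north 5 cos 304° = 2.80
Leg 3 (172°, 23 km): east 23 sin 172° = 3.20, north 23 cos 172° = -22.78
Leg 4 (058°, 30 km): east 30 sin 58° = 25.44, north 30 cos 58° = 15.90
Net: 48.54 east, -28.12 north. Distance = √((48.54)² + (-28.12)²) = 56.098 km.

56.1 km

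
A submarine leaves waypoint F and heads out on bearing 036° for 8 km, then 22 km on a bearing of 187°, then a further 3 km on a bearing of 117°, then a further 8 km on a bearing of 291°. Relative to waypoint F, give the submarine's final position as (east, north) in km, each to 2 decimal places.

(-2.77, -13.86)

Leg 1 (036°, 8 km): east 8 sin 36° = 4.70, north 8 cos 36° = 6.47
Leg 2 (187°, 22 km): east 22 sin 187° = -2.68, north 22 cos 187° = -21.84
Leg 3 (117°, 3 km): east 3 sin 117° = 2.67, north 3 cos 117° = -1.36
Leg 4 (291°, 8 km): east 8 sin 291° = -7.47, north 8 cos 291° = 2.87
Summing: -2.77 km east, -13.86 km north → (-2.77, -13.86).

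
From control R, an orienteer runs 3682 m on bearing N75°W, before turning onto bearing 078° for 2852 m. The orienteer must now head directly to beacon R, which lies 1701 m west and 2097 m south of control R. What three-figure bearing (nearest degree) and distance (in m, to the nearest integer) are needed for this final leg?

194°, 3761 m

Leg 1 (N75°W, 3682 m): east 3682 sin 285° = -3556.54, north 3682 cos 285° = 952.97
Leg 2 (078°, 2852 m): east 2852 sin 78° = 2789.68, north 2852 cos 78° = 592.96
Current position: (-766.86, 1545.94). Target: (-1701, -2097). Remaining: Δeast = -934.14, Δnorth = -3642.94.
Bearing = atan2(-934.14, -3642.94) mod 360° = 194.38°; distance = √((-934.14)² + (-3642.94)²) = 3760.797 m.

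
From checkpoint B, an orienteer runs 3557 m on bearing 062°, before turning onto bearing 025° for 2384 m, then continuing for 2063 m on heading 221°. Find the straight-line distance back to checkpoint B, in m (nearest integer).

3603 m

Leg 1 (062°, 3557 m): east 3557 sin 62° = 3140.64, north 3557 cos 62° = 1669.91
Leg 2 (025°, 2384 m): east 2384 sin 25° = 1007.52, north 2384 cos 25° = 2160.64
Leg 3 (221°, 2063 m): east 2063 sin 221° = -1353.45, north 2063 cos 221° = -1556.97
Net: 2794.72 east, 2273.58 north. Distance = √((2794.72)² + (2273.58)²) = 3602.724 m.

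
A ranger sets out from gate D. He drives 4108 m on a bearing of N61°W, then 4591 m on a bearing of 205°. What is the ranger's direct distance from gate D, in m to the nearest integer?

5943 m

Leg 1 (N61°W, 4108 m): east 4108 sin 299° = -3592.94, north 4108 cos 299° = 1991.60
Leg 2 (205°, 4591 m): east 4591 sin 205° = -1940.24, north 4591 cos 205° = -4160.86
Net: -5533.18 east, -2169.26 north. Distance = √((-5533.18)² + (-2169.26)²) = 5943.211 m.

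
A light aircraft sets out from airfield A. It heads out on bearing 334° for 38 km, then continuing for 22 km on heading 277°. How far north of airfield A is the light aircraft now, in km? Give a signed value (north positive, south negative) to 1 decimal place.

36.8 km

Leg 1 (334°, 38 km): east 38 sin 334° = -16.66, north 38 cos 334° = 34.15
Leg 2 (277°, 22 km): east 22 sin 277° = -21.84, north 22 cos 277° = 2.68
Net north component: 36.84 km.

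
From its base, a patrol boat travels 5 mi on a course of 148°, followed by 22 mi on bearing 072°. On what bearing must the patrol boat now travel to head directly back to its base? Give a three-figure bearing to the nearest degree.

Leg 1 (148°, 5 mi): east 5 sin 148° = 2.65, north 5 cos 148° = -4.24
Leg 2 (072°, 22 mi): east 22 sin 72° = 20.92, north 22 cos 72° = 6.80
Net displacement: 23.57 east, 2.56 north. Direction back to start is (-23.57, -2.56): bearing = atan2(-23.57, -2.56) mod 360° = 263.81° ≈ 264°.

264°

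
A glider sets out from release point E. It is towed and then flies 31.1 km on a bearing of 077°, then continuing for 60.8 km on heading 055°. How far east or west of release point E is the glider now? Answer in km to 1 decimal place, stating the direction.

Leg 1 (077°, 31.1 km): east 31.1 sin 77° = 30.30, north 31.1 cos 77° = 7.00
Leg 2 (055°, 60.8 km): east 60.8 sin 55° = 49.80, north 60.8 cos 55° = 34.87
Net east component: 80.11 km.

80.1 km east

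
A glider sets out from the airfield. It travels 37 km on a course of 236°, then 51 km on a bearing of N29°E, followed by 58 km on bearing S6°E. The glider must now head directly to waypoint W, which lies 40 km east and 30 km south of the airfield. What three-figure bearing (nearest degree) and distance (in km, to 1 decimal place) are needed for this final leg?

085°, 40.1 km

Leg 1 (236°, 37 km): east 37 sin 236° = -30.67, north 37 cos 236° = -20.69
Leg 2 (N29°E, 51 km): east 51 sin 29° = 24.73, north 51 cos 29° = 44.61
Leg 3 (S6°E, 58 km): east 58 sin 174° = 6.06, north 58 cos 174° = -57.68
Current position: (0.11, -33.77). Target: (40, -30). Remaining: Δeast = 39.89, Δnorth = 3.77.
Bearing = atan2(39.89, 3.77) mod 360° = 84.61°; distance = √((39.89)² + (3.77)²) = 40.064 km.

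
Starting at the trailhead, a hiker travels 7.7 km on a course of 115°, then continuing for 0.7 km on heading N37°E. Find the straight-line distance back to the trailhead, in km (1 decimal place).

7.9 km

Leg 1 (115°, 7.7 km): east 7.7 sin 115° = 6.98, north 7.7 cos 115° = -3.25
Leg 2 (N37°E, 0.7 km): east 0.7 sin 37° = 0.42, north 0.7 cos 37° = 0.56
Net: 7.40 east, -2.70 north. Distance = √((7.40)² + (-2.70)²) = 7.875 km.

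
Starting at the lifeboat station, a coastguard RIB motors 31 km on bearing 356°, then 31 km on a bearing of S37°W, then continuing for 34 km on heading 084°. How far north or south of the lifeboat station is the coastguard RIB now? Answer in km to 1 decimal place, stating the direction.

Leg 1 (356°, 31 km): east 31 sin 356° = -2.16, north 31 cos 356° = 30.92
Leg 2 (S37°W, 31 km): east 31 sin 217° = -18.66, north 31 cos 217° = -24.76
Leg 3 (084°, 34 km): east 34 sin 84° = 33.81, north 34 cos 84° = 3.55
Net north component: 9.72 km.

9.7 km north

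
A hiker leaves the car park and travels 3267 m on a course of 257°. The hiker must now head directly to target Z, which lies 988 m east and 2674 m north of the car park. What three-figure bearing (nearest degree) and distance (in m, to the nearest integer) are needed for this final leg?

051°, 5387 m

Leg 1 (257°, 3267 m): east 3267 sin 257° = -3183.27, north 3267 cos 257° = -734.92
Current position: (-3183.27, -734.92). Target: (988, 2674). Remaining: Δeast = 4171.27, Δnorth = 3408.92.
Bearing = atan2(4171.27, 3408.92) mod 360° = 50.74°; distance = √((4171.27)² + (3408.92)²) = 5387.037 m.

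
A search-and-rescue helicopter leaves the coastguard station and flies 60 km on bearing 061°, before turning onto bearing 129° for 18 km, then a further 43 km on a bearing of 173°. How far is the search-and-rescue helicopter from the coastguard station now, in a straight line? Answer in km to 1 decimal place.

Leg 1 (061°, 60 km): east 60 sin 61° = 52.48, north 60 cos 61° = 29.09
Leg 2 (129°, 18 km): east 18 sin 129° = 13.99, north 18 cos 129° = -11.33
Leg 3 (173°, 43 km): east 43 sin 173° = 5.24, north 43 cos 173° = -42.68
Net: 71.71 east, -24.92 north. Distance = √((71.71)² + (-24.92)²) = 75.913 km.

75.9 km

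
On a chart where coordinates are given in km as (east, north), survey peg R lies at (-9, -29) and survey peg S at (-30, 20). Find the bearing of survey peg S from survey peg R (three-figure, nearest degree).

Δeast = -30 − -9 = -21.00; Δnorth = 20 − -29 = 49.00.
Bearing = atan2(Δeast, Δnorth) mod 360° = 336.80° ≈ 337°.

337°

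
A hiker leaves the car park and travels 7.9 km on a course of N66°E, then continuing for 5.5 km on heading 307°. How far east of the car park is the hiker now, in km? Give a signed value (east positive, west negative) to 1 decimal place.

2.8 km

Leg 1 (N66°E, 7.9 km): east 7.9 sin 66° = 7.22, north 7.9 cos 66° = 3.21
Leg 2 (307°, 5.5 km): east 5.5 sin 307° = -4.39, north 5.5 cos 307° = 3.31
Net east component: 2.82 km.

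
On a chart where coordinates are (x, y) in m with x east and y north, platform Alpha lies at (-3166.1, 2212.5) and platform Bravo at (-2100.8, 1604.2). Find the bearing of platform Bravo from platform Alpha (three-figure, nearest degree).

120°

Δeast = -2100.8 − -3166.1 = 1065.30; Δnorth = 1604.2 − 2212.5 = -608.30.
Bearing = atan2(Δeast, Δnorth) mod 360° = 119.73° ≈ 120°.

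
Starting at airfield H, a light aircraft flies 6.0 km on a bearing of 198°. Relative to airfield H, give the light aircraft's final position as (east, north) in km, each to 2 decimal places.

Leg 1 (198°, 6.0 km): east 6.0 sin 198° = -1.85, north 6.0 cos 198° = -5.71
Summing: -1.85 km east, -5.71 km north → (-1.85, -5.71).

(-1.85, -5.71)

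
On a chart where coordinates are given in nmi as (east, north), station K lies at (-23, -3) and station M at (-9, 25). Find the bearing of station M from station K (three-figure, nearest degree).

027°

Δeast = -9 − -23 = 14.00; Δnorth = 25 − -3 = 28.00.
Bearing = atan2(Δeast, Δnorth) mod 360° = 26.57° ≈ 027°.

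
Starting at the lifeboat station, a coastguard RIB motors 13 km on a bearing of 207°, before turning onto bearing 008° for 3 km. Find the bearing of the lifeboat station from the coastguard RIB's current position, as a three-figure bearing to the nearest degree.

032°

Leg 1 (207°, 13 km): east 13 sin 207° = -5.90, north 13 cos 207° = -11.58
Leg 2 (008°, 3 km): east 3 sin 8° = 0.42, north 3 cos 8° = 2.97
Net displacement: -5.48 east, -8.61 north. Direction back to start is (5.48, 8.61): bearing = atan2(5.48, 8.61) mod 360° = 32.49° ≈ 032°.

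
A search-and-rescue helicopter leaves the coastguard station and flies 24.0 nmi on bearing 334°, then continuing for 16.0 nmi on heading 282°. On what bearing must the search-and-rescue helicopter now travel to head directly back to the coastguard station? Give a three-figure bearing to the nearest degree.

Leg 1 (334°, 24.0 nmi): east 24.0 sin 334° = -10.52, north 24.0 cos 334° = 21.57
Leg 2 (282°, 16.0 nmi): east 16.0 sin 282° = -15.65, north 16.0 cos 282° = 3.33
Net displacement: -26.17 east, 24.90 north. Direction back to start is (26.17, -24.90): bearing = atan2(26.17, -24.90) mod 360° = 133.57° ≈ 134°.

134°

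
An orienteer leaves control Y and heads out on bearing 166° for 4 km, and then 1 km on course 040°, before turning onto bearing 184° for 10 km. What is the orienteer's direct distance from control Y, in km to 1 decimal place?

Leg 1 (166°, 4 km): east 4 sin 166° = 0.97, north 4 cos 166° = -3.88
Leg 2 (040°, 1 km): east 1 sin 40° = 0.64, north 1 cos 40° = 0.77
Leg 3 (184°, 10 km): east 10 sin 184° = -0.70, north 10 cos 184° = -9.98
Net: 0.91 east, -13.09 north. Distance = √((0.91)² + (-13.09)²) = 13.123 km.

13.1 km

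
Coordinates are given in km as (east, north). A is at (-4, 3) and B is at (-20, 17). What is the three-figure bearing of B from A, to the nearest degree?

Δeast = -20 − -4 = -16.00; Δnorth = 17 − 3 = 14.00.
Bearing = atan2(Δeast, Δnorth) mod 360° = 311.19° ≈ 311°.

311°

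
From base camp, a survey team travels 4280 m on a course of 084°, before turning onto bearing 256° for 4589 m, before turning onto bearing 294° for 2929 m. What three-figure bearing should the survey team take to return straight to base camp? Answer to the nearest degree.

Leg 1 (084°, 4280 m): east 4280 sin 84° = 4256.55, north 4280 cos 84° = 447.38
Leg 2 (256°, 4589 m): east 4589 sin 256° = -4452.69, north 4589 cos 256° = -1110.18
Leg 3 (294°, 2929 m): east 2929 sin 294° = -2675.77, north 2929 cos 294° = 1191.33
Net displacement: -2871.91 east, 528.53 north. Direction back to start is (2871.91, -528.53): bearing = atan2(2871.91, -528.53) mod 360° = 100.43° ≈ 100°.

100°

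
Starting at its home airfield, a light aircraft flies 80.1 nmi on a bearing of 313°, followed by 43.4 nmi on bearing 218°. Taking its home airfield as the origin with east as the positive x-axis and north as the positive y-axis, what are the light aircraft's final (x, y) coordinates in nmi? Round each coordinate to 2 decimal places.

(-85.30, 20.43)

Leg 1 (313°, 80.1 nmi): east 80.1 sin 313° = -58.58, north 80.1 cos 313° = 54.63
Leg 2 (218°, 43.4 nmi): east 43.4 sin 218° = -26.72, north 43.4 cos 218° = -34.20
Summing: -85.30 nmi east, 20.43 nmi north → (-85.30, 20.43).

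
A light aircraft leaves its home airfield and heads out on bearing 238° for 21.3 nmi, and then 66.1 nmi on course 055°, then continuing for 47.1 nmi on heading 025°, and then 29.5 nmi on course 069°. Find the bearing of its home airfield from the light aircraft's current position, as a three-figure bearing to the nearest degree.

226°

Leg 1 (238°, 21.3 nmi): east 21.3 sin 238° = -18.06, north 21.3 cos 238° = -11.29
Leg 2 (055°, 66.1 nmi): east 66.1 sin 55° = 54.15, north 66.1 cos 55° = 37.91
Leg 3 (025°, 47.1 nmi): east 47.1 sin 25° = 19.91, north 47.1 cos 25° = 42.69
Leg 4 (069°, 29.5 nmi): east 29.5 sin 69° = 27.54, north 29.5 cos 69° = 10.57
Net displacement: 83.53 east, 79.89 north. Direction back to start is (-83.53, -79.89): bearing = atan2(-83.53, -79.89) mod 360° = 226.28° ≈ 226°.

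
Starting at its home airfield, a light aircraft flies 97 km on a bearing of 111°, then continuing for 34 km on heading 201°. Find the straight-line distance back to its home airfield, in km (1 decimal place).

Leg 1 (111°, 97 km): east 97 sin 111° = 90.56, north 97 cos 111° = -34.76
Leg 2 (201°, 34 km): east 34 sin 201° = -12.18, north 34 cos 201° = -31.74
Net: 78.37 east, -66.50 north. Distance = √((78.37)² + (-66.50)²) = 102.786 km.

102.8 km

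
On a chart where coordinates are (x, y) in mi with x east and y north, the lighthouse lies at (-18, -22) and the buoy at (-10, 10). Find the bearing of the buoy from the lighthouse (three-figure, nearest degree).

Δeast = -10 − -18 = 8.00; Δnorth = 10 − -22 = 32.00.
Bearing = atan2(Δeast, Δnorth) mod 360° = 14.04° ≈ 014°.

014°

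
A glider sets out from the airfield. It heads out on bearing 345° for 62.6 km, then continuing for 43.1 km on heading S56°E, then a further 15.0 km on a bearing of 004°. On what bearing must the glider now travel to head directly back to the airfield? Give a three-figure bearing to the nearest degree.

202°

Leg 1 (345°, 62.6 km): east 62.6 sin 345° = -16.20, north 62.6 cos 345° = 60.47
Leg 2 (S56°E, 43.1 km): east 43.1 sin 124° = 35.73, north 43.1 cos 124° = -24.10
Leg 3 (004°, 15.0 km): east 15.0 sin 4° = 1.05, north 15.0 cos 4° = 14.96
Net displacement: 20.58 east, 51.33 north. Direction back to start is (-20.58, -51.33): bearing = atan2(-20.58, -51.33) mod 360° = 201.84° ≈ 202°.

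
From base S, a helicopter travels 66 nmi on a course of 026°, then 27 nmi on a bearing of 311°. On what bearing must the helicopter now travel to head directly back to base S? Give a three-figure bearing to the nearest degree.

Leg 1 (026°, 66 nmi): east 66 sin 26° = 28.93, north 66 cos 26° = 59.32
Leg 2 (311°, 27 nmi): east 27 sin 311° = -20.38, north 27 cos 311° = 17.71
Net displacement: 8.56 east, 77.03 north. Direction back to start is (-8.56, -77.03): bearing = atan2(-8.56, -77.03) mod 360° = 186.34° ≈ 186°.

186°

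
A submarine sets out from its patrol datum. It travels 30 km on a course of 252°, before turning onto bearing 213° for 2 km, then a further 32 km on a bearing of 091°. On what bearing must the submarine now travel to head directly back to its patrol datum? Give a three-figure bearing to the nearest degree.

348°

Leg 1 (252°, 30 km): east 30 sin 252° = -28.53, north 30 cos 252° = -9.27
Leg 2 (213°, 2 km): east 2 sin 213° = -1.09, north 2 cos 213° = -1.68
Leg 3 (091°, 32 km): east 32 sin 91° = 32.00, north 32 cos 91° = -0.56
Net displacement: 2.37 east, -11.51 north. Direction back to start is (-2.37, 11.51): bearing = atan2(-2.37, 11.51) mod 360° = 348.34° ≈ 348°.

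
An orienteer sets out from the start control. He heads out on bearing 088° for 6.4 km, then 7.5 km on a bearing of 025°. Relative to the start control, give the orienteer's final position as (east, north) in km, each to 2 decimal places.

(9.57, 7.02)

Leg 1 (088°, 6.4 km): east 6.4 sin 88° = 6.40, north 6.4 cos 88° = 0.22
Leg 2 (025°, 7.5 km): east 7.5 sin 25° = 3.17, north 7.5 cos 25° = 6.80
Summing: 9.57 km east, 7.02 km north → (9.57, 7.02).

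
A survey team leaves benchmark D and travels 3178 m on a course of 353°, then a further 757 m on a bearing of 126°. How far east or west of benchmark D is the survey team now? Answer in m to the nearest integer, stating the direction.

225 m east

Leg 1 (353°, 3178 m): east 3178 sin 353° = -387.30, north 3178 cos 353° = 3154.31
Leg 2 (126°, 757 m): east 757 sin 126° = 612.43, north 757 cos 126° = -444.95
Net east component: 225.13 m.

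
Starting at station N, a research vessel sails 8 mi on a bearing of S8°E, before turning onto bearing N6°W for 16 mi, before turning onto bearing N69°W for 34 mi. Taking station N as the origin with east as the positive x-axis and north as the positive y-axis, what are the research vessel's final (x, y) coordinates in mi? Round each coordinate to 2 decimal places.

(-32.30, 20.17)

Leg 1 (S8°E, 8 mi): east 8 sin 172° = 1.11, north 8 cos 172° = -7.92
Leg 2 (N6°W, 16 mi): east 16 sin 354° = -1.67, north 16 cos 354° = 15.91
Leg 3 (N69°W, 34 mi): east 34 sin 291° = -31.74, north 34 cos 291° = 12.18
Summing: -32.30 mi east, 20.17 mi north → (-32.30, 20.17).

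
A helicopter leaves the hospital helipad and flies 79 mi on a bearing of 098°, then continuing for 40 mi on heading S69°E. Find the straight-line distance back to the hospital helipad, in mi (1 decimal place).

Leg 1 (098°, 79 mi): east 79 sin 98° = 78.23, north 79 cos 98° = -10.99
Leg 2 (S69°E, 40 mi): east 40 sin 111° = 37.34, north 40 cos 111° = -14.33
Net: 115.57 east, -25.33 north. Distance = √((115.57)² + (-25.33)²) = 118.317 mi.

118.3 mi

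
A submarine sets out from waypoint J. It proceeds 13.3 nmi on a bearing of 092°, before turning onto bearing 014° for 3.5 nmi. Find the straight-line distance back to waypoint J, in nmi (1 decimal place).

Leg 1 (092°, 13.3 nmi): east 13.3 sin 92° = 13.29, north 13.3 cos 92° = -0.46
Leg 2 (014°, 3.5 nmi): east 3.5 sin 14° = 0.85, north 3.5 cos 14° = 3.40
Net: 14.14 east, 2.93 north. Distance = √((14.14)² + (2.93)²) = 14.439 nmi.

14.4 nmi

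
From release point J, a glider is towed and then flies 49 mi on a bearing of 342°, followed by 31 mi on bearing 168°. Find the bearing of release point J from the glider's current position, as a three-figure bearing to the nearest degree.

152°

Leg 1 (342°, 49 mi): east 49 sin 342° = -15.14, north 49 cos 342° = 46.60
Leg 2 (168°, 31 mi): east 31 sin 168° = 6.45, north 31 cos 168° = -30.32
Net displacement: -8.70 east, 16.28 north. Direction back to start is (8.70, -16.28): bearing = atan2(8.70, -16.28) mod 360° = 151.89° ≈ 152°.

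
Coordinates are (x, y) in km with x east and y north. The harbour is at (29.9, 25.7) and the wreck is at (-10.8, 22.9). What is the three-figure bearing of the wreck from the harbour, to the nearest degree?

Δeast = -10.8 − 29.9 = -40.70; Δnorth = 22.9 − 25.7 = -2.80.
Bearing = atan2(Δeast, Δnorth) mod 360° = 266.06° ≈ 266°.

266°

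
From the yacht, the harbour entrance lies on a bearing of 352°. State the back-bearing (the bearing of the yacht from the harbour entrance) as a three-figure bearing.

172°

Back-bearing = 352° − 180° = 172°.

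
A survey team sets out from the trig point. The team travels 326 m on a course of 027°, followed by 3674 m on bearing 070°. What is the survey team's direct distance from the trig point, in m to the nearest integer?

3919 m

Leg 1 (027°, 326 m): east 326 sin 27° = 148.00, north 326 cos 27° = 290.47
Leg 2 (070°, 3674 m): east 3674 sin 70° = 3452.43, north 3674 cos 70° = 1256.58
Net: 3600.43 east, 1547.05 north. Distance = √((3600.43)² + (1547.05)²) = 3918.733 m.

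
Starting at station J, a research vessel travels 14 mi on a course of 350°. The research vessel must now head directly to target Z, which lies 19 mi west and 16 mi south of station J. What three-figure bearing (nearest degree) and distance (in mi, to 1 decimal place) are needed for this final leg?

Leg 1 (350°, 14 mi): east 14 sin 350° = -2.43, north 14 cos 350° = 13.79
Current position: (-2.43, 13.79). Target: (-19, -16). Remaining: Δeast = -16.57, Δnorth = -29.79.
Bearing = atan2(-16.57, -29.79) mod 360° = 209.08°; distance = √((-16.57)² + (-29.79)²) = 34.085 mi.

209°, 34.1 mi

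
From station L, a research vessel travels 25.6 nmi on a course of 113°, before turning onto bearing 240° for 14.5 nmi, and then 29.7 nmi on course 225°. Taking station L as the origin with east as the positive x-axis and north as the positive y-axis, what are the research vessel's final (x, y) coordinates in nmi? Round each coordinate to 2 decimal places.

(-9.99, -38.25)

Leg 1 (113°, 25.6 nmi): east 25.6 sin 113° = 23.56, north 25.6 cos 113° = -10.00
Leg 2 (240°, 14.5 nmi): east 14.5 sin 240° = -12.56, north 14.5 cos 240° = -7.25
Leg 3 (225°, 29.7 nmi): east 29.7 sin 225° = -21.00, north 29.7 cos 225° = -21.00
Summing: -9.99 nmi east, -38.25 nmi north → (-9.99, -38.25).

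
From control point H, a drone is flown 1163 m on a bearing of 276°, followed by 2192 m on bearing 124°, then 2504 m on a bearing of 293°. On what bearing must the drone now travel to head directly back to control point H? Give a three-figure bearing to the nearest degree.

Leg 1 (276°, 1163 m): east 1163 sin 276° = -1156.63, north 1163 cos 276° = 121.57
Leg 2 (124°, 2192 m): east 2192 sin 124° = 1817.25, north 2192 cos 124° = -1225.75
Leg 3 (293°, 2504 m): east 2504 sin 293° = -2304.94, north 2504 cos 293° = 978.39
Net displacement: -1644.32 east, -125.79 north. Direction back to start is (1644.32, 125.79): bearing = atan2(1644.32, 125.79) mod 360° = 85.63° ≈ 086°.

086°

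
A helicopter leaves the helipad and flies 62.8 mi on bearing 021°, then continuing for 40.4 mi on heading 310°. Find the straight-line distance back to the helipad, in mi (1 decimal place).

Leg 1 (021°, 62.8 mi): east 62.8 sin 21° = 22.51, north 62.8 cos 21° = 58.63
Leg 2 (310°, 40.4 mi): east 40.4 sin 310° = -30.95, north 40.4 cos 310° = 25.97
Net: -8.44 east, 84.60 north. Distance = √((-8.44)² + (84.60)²) = 85.018 mi.

85.0 mi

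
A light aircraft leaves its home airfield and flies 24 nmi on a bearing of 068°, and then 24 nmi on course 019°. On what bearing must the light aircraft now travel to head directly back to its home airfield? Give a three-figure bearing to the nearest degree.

224°

Leg 1 (068°, 24 nmi): east 24 sin 68° = 22.25, north 24 cos 68° = 8.99
Leg 2 (019°, 24 nmi): east 24 sin 19° = 7.81, north 24 cos 19° = 22.69
Net displacement: 30.07 east, 31.68 north. Direction back to start is (-30.07, -31.68): bearing = atan2(-30.07, -31.68) mod 360° = 223.50° ≈ 224°.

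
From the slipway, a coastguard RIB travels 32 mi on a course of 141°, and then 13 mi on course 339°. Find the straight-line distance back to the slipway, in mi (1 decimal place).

20.0 mi

Leg 1 (141°, 32 mi): east 32 sin 141° = 20.14, north 32 cos 141° = -24.87
Leg 2 (339°, 13 mi): east 13 sin 339° = -4.66, north 13 cos 339° = 12.14
Net: 15.48 east, -12.73 north. Distance = √((15.48)² + (-12.73)²) = 20.043 mi.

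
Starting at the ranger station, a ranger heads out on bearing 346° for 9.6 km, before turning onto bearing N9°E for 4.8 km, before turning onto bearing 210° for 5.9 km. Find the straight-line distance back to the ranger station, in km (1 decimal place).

10.0 km

Leg 1 (346°, 9.6 km): east 9.6 sin 346° = -2.32, north 9.6 cos 346° = 9.31
Leg 2 (N9°E, 4.8 km): east 4.8 sin 9° = 0.75, north 4.8 cos 9° = 4.74
Leg 3 (210°, 5.9 km): east 5.9 sin 210° = -2.95, north 5.9 cos 210° = -5.11
Net: -4.52 east, 8.95 north. Distance = √((-4.52)² + (8.95)²) = 10.024 km.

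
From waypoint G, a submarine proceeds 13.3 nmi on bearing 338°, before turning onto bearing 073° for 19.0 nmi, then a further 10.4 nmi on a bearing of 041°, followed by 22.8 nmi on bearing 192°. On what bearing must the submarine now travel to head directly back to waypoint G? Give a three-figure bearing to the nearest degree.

257°

Leg 1 (338°, 13.3 nmi): east 13.3 sin 338° = -4.98, north 13.3 cos 338° = 12.33
Leg 2 (073°, 19.0 nmi): east 19.0 sin 73° = 18.17, north 19.0 cos 73° = 5.56
Leg 3 (041°, 10.4 nmi): east 10.4 sin 41° = 6.82, north 10.4 cos 41° = 7.85
Leg 4 (192°, 22.8 nmi): east 22.8 sin 192° = -4.74, north 22.8 cos 192° = -22.30
Net displacement: 15.27 east, 3.43 north. Direction back to start is (-15.27, -3.43): bearing = atan2(-15.27, -3.43) mod 360° = 257.33° ≈ 257°.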